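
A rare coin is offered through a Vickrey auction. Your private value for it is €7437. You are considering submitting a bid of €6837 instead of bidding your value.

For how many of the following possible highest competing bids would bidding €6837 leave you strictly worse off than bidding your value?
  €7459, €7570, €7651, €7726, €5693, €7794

0

The deviation hurts exactly when the highest competing bid lies strictly between €6837 and €7437 — underbidding then forfeits a profitable win.
€7459: above both → same outcome either way.
€7570: above both → same outcome either way.
€7651: above both → same outcome either way.
€7726: above both → same outcome either way.
€5693: below both → same outcome either way.
€7794: above both → same outcome either way.
Count: 0.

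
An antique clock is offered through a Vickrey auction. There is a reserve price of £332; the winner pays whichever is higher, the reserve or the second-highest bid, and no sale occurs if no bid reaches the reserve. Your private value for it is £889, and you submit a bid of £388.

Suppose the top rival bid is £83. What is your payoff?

£557

Your bid £388 is the highest and exceeds the reserve.
Price = max(second-highest bid, reserve) = max(£83, £332) = £332.
Payoff = £889 − £332 = £557.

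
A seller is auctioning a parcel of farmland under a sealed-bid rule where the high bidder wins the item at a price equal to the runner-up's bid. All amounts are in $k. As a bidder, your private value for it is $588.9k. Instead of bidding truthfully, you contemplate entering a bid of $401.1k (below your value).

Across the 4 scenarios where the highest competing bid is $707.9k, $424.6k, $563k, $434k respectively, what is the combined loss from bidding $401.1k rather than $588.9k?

$345.1k

The deviation costs you only when the competing bid falls strictly between $401.1k and $588.9k; elsewhere both bids give the same outcome.
$707.9k: outcomes coincide → loss $0k.
$424.6k: truthful payoff $164.3k, deviation payoff $0k → loss $164.3k.
$563k: truthful payoff $25.9k, deviation payoff $0k → loss $25.9k.
$434k: truthful payoff $154.9k, deviation payoff $0k → loss $154.9k.
Total loss = $164.3k + $25.9k + $154.9k = $345.1k.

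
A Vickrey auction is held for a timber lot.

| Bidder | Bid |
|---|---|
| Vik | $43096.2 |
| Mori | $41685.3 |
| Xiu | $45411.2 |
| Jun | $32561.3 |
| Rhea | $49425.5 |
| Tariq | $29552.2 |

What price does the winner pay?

Highest bid: Rhea at $49425.5, so Rhea wins.
Second-highest bid: Xiu at $45411.2 — that is the price the winner pays.

$45411.2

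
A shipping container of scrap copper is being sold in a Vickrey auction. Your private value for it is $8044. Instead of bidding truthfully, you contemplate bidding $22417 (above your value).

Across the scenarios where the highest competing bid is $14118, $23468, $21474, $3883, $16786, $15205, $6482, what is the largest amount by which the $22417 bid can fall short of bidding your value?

$13430

$14118: truthful gives $0, deviation gives −$6074 → loss $6074.
$23468: same outcome either way → loss $0.
$21474: truthful gives $0, deviation gives −$13430 → loss $13430.
$3883: same outcome either way → loss $0.
$16786: truthful gives $0, deviation gives −$8742 → loss $8742.
$15205: truthful gives $0, deviation gives −$7161 → loss $7161.
$6482: same outcome either way → loss $0.
Maximum loss: $13430.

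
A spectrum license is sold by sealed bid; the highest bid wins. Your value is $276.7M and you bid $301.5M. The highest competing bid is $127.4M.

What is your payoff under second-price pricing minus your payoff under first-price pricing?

$174.1M

You have the highest bid, so you win under either rule.
Second-price: pay $127.4M → payoff $149.3M.
First-price: pay your own bid $301.5M → payoff −$24.8M.
Difference = $149.3M − (−$24.8M) = $174.1M.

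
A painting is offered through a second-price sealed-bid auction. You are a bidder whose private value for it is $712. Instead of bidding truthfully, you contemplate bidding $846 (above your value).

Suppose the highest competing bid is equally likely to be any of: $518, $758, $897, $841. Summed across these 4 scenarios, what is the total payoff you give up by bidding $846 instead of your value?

The deviation costs you only when the competing bid falls strictly between $712 and $846; elsewhere both bids give the same outcome.
$518: outcomes coincide → loss $0.
$758: truthful payoff $0, deviation payoff −$46 → loss $46.
$897: outcomes coincide → loss $0.
$841: truthful payoff $0, deviation payoff −$129 → loss $129.
Total loss = $46 + $129 = $175.
In a second-price auction your bid sets only whether you win, not what you pay, so bidding your true value is weakly dominant.

$175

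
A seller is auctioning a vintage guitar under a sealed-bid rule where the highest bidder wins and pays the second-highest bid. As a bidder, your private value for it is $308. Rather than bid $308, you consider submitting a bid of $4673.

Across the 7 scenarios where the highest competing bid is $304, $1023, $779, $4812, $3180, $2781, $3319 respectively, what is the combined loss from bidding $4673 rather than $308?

$9542

The deviation costs you only when the competing bid falls strictly between $308 and $4673; elsewhere both bids give the same outcome.
$304: outcomes coincide → loss $0.
$1023: truthful payoff $0, deviation payoff −$715 → loss $715.
$779: truthful payoff $0, deviation payoff −$471 → loss $471.
$4812: outcomes coincide → loss $0.
$3180: truthful payoff $0, deviation payoff −$2872 → loss $2872.
$2781: truthful payoff $0, deviation payoff −$2473 → loss $2473.
$3319: truthful payoff $0, deviation payoff −$3011 → loss $3011.
Total loss = $715 + $471 + $2872 + $2473 + $3011 = $9542.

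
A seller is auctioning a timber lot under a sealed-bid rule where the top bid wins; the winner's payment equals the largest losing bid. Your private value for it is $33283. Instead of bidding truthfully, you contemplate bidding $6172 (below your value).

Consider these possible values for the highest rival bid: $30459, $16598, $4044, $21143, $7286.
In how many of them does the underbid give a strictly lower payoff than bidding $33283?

The deviation hurts exactly when the highest competing bid lies strictly between $6172 and $33283 — underbidding then forfeits a profitable win.
$30459: inside the interval → strictly worse (loss $2824).
$16598: inside the interval → strictly worse (loss $16685).
$4044: below both → same outcome either way.
$21143: inside the interval → strictly worse (loss $12140).
$7286: inside the interval → strictly worse (loss $25997).
Count: 4.

4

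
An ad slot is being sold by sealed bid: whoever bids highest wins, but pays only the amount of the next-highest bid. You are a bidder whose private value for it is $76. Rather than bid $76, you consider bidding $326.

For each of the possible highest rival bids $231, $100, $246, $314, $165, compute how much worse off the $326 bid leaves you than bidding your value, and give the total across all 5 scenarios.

$676

The deviation costs you only when the competing bid falls strictly between $76 and $326; elsewhere both bids give the same outcome.
$231: truthful payoff $0, deviation payoff −$155 → loss $155.
$100: truthful payoff $0, deviation payoff −$24 → loss $24.
$246: truthful payoff $0, deviation payoff −$170 → loss $170.
$314: truthful payoff $0, deviation payoff −$238 → loss $238.
$165: truthful payoff $0, deviation payoff −$89 → loss $89.
Total loss = $155 + $24 + $170 + $238 + $89 = $676.
Because the price is fixed by the runner-up's bid, deviating from your value can only change a good outcome into a bad one — never the reverse.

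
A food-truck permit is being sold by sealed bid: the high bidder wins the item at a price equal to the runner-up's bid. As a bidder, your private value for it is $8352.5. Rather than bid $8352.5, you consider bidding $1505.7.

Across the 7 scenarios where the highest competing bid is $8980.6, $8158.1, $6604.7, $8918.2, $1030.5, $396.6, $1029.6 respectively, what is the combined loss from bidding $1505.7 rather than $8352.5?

$1942.2

The deviation costs you only when the competing bid falls strictly between $1505.7 and $8352.5; elsewhere both bids give the same outcome.
$8980.6: outcomes coincide → loss $0.
$8158.1: truthful payoff $194.4, deviation payoff $0 → loss $194.4.
$6604.7: truthful payoff $1747.8, deviation payoff $0 → loss $1747.8.
$8918.2: outcomes coincide → loss $0.
$1030.5: outcomes coincide → loss $0.
$396.6: outcomes coincide → loss $0.
$1029.6: outcomes coincide → loss $0.
Total loss = $194.4 + $1747.8 = $1942.2.
In a second-price auction your bid sets only whether you win, not what you pay, so bidding your true value is weakly dominant.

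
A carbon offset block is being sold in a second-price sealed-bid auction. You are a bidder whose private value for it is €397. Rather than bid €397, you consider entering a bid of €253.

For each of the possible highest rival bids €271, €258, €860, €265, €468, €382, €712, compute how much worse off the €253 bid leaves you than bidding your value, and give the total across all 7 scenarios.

The deviation costs you only when the competing bid falls strictly between €253 and €397; elsewhere both bids give the same outcome.
€271: truthful payoff €126, deviation payoff €0 → loss €126.
€258: truthful payoff €139, deviation payoff €0 → loss €139.
€860: outcomes coincide → loss €0.
€265: truthful payoff €132, deviation payoff €0 → loss €132.
€468: outcomes coincide → loss €0.
€382: truthful payoff €15, deviation payoff €0 → loss €15.
€712: outcomes coincide → loss €0.
Total loss = €126 + €139 + €132 + €15 = €412.

€412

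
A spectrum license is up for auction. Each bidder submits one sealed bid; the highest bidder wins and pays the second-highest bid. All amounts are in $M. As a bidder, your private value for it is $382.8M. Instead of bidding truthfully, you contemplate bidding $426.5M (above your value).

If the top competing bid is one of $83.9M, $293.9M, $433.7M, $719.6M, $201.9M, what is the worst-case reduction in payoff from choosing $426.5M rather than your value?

$83.9M: same outcome either way → loss $0M.
$293.9M: same outcome either way → loss $0M.
$433.7M: same outcome either way → loss $0M.
$719.6M: same outcome either way → loss $0M.
$201.9M: same outcome either way → loss $0M.
Maximum loss: $0M.

$0M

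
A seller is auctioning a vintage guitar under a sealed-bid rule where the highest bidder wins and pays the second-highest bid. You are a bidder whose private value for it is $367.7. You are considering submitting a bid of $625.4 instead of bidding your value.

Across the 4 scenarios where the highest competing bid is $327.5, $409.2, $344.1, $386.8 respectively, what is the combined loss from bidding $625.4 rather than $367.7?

$60.6

The deviation costs you only when the competing bid falls strictly between $367.7 and $625.4; elsewhere both bids give the same outcome.
$327.5: outcomes coincide → loss $0.
$409.2: truthful payoff $0, deviation payoff −$41.5 → loss $41.5.
$344.1: outcomes coincide → loss $0.
$386.8: truthful payoff $0, deviation payoff −$19.1 → loss $19.1.
Total loss = $41.5 + $19.1 = $60.6.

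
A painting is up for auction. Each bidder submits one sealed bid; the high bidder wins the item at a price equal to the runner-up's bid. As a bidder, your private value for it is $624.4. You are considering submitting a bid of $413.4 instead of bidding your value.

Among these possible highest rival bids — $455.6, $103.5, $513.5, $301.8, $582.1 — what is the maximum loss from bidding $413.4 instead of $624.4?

$455.6: truthful gives $168.8, deviation gives $0 → loss $168.8.
$103.5: same outcome either way → loss $0.
$513.5: truthful gives $110.9, deviation gives $0 → loss $110.9.
$301.8: same outcome either way → loss $0.
$582.1: truthful gives $42.3, deviation gives $0 → loss $42.3.
Maximum loss: $168.8.

$168.8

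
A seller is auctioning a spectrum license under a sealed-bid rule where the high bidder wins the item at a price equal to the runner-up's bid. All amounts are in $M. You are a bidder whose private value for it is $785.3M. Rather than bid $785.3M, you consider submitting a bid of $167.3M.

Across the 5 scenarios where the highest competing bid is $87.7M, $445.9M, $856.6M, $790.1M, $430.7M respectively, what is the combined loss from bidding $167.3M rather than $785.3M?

The deviation costs you only when the competing bid falls strictly between $167.3M and $785.3M; elsewhere both bids give the same outcome.
$87.7M: outcomes coincide → loss $0M.
$445.9M: truthful payoff $339.4M, deviation payoff $0M → loss $339.4M.
$856.6M: outcomes coincide → loss $0M.
$790.1M: outcomes coincide → loss $0M.
$430.7M: truthful payoff $354.6M, deviation payoff $0M → loss $354.6M.
Total loss = $339.4M + $354.6M = $694M.

$694M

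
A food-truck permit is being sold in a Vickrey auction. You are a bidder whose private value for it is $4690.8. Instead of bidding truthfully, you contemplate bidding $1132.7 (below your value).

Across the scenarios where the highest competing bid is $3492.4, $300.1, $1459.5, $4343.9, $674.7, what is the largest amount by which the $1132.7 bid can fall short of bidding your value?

$3492.4: truthful gives $1198.4, deviation gives $0 → loss $1198.4.
$300.1: same outcome either way → loss $0.
$1459.5: truthful gives $3231.3, deviation gives $0 → loss $3231.3.
$4343.9: truthful gives $346.9, deviation gives $0 → loss $346.9.
$674.7: same outcome either way → loss $0.
Maximum loss: $3231.3.

$3231.3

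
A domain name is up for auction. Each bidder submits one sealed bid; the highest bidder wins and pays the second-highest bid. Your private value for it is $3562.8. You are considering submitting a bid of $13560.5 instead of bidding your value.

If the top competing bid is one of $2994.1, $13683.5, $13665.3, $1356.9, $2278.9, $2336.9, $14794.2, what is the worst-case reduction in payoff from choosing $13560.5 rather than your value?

$0

$2994.1: same outcome either way → loss $0.
$13683.5: same outcome either way → loss $0.
$13665.3: same outcome either way → loss $0.
$1356.9: same outcome either way → loss $0.
$2278.9: same outcome either way → loss $0.
$2336.9: same outcome either way → loss $0.
$14794.2: same outcome either way → loss $0.
Maximum loss: $0.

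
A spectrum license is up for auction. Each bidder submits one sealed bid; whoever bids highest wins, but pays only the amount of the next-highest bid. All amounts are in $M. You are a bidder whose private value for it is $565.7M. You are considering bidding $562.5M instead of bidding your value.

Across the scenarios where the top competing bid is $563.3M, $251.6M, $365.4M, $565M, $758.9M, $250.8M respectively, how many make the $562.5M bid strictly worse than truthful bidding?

The deviation hurts exactly when the highest competing bid lies strictly between $562.5M and $565.7M — underbidding then forfeits a profitable win.
$563.3M: inside the interval → strictly worse (loss $2.4M).
$251.6M: below both → same outcome either way.
$365.4M: below both → same outcome either way.
$565M: inside the interval → strictly worse (loss $0.7M).
$758.9M: above both → same outcome either way.
$250.8M: below both → same outcome either way.
Count: 2.

2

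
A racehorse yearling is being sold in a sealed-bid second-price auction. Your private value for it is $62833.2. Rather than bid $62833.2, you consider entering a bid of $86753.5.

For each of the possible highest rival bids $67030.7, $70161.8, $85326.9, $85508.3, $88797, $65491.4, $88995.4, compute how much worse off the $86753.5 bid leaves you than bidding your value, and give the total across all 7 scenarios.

$59353.1

The deviation costs you only when the competing bid falls strictly between $62833.2 and $86753.5; elsewhere both bids give the same outcome.
$67030.7: truthful payoff $0, deviation payoff −$4197.5 → loss $4197.5.
$70161.8: truthful payoff $0, deviation payoff −$7328.6 → loss $7328.6.
$85326.9: truthful payoff $0, deviation payoff −$22493.7 → loss $22493.7.
$85508.3: truthful payoff $0, deviation payoff −$22675.1 → loss $22675.1.
$88797: outcomes coincide → loss $0.
$65491.4: truthful payoff $0, deviation payoff −$2658.2 → loss $2658.2.
$88995.4: outcomes coincide → loss $0.
Total loss = $4197.5 + $7328.6 + $22493.7 + $22675.1 + $2658.2 = $59353.1.
Truthful bidding weakly dominates here: raising your bid can only win items priced above your value, and lowering it can only forfeit items priced below.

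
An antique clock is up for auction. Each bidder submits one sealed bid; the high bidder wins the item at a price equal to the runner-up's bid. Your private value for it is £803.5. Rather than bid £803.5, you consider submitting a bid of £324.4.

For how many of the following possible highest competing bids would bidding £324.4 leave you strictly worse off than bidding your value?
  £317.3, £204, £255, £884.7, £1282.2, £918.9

The deviation hurts exactly when the highest competing bid lies strictly between £324.4 and £803.5 — underbidding then forfeits a profitable win.
£317.3: below both → same outcome either way.
£204: below both → same outcome either way.
£255: below both → same outcome either way.
£884.7: above both → same outcome either way.
£1282.2: above both → same outcome either way.
£918.9: above both → same outcome either way.
Count: 0.

0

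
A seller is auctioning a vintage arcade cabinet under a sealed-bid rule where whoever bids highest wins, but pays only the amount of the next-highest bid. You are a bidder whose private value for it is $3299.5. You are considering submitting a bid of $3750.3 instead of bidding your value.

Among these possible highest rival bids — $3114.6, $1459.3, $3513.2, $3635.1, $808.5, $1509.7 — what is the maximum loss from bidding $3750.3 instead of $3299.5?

$335.6

$3114.6: same outcome either way → loss $0.
$1459.3: same outcome either way → loss $0.
$3513.2: truthful gives $0, deviation gives −$213.7 → loss $213.7.
$3635.1: truthful gives $0, deviation gives −$335.6 → loss $335.6.
$808.5: same outcome either way → loss $0.
$1509.7: same outcome either way → loss $0.
Maximum loss: $335.6.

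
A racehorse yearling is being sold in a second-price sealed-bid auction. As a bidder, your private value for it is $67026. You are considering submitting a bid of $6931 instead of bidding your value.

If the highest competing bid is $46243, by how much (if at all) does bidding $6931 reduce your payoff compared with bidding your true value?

Bidding your value $67026: you win (since $67026 > $46243) and pay $46243. Payoff $20783.
Bidding $6931: you lose. Payoff $0.
The competing bid $46243 lies between your shaded bid and your value, so underbidding forfeits an item you could have won at a profitable price.
Loss from deviating = $20783 − ($0) = $20783.

$20783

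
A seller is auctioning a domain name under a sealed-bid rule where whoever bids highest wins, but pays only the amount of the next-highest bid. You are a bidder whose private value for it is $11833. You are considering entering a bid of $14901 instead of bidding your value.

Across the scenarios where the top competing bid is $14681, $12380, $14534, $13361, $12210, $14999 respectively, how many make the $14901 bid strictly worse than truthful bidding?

5

The deviation hurts exactly when the highest competing bid lies strictly between $11833 and $14901 — overbidding then wins at a price above your value.
$14681: inside the interval → strictly worse (loss $2848).
$12380: inside the interval → strictly worse (loss $547).
$14534: inside the interval → strictly worse (loss $2701).
$13361: inside the interval → strictly worse (loss $1528).
$12210: inside the interval → strictly worse (loss $377).
$14999: above both → same outcome either way.
Count: 5.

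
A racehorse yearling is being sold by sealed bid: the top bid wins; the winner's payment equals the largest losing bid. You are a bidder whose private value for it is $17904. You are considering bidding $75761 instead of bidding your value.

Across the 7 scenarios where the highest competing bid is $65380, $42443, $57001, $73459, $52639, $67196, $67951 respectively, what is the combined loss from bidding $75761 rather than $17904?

$300741

The deviation costs you only when the competing bid falls strictly between $17904 and $75761; elsewhere both bids give the same outcome.
$65380: truthful payoff $0, deviation payoff −$47476 → loss $47476.
$42443: truthful payoff $0, deviation payoff −$24539 → loss $24539.
$57001: truthful payoff $0, deviation payoff −$39097 → loss $39097.
$73459: truthful payoff $0, deviation payoff −$55555 → loss $55555.
$52639: truthful payoff $0, deviation payoff −$34735 → loss $34735.
$67196: truthful payoff $0, deviation payoff −$49292 → loss $49292.
$67951: truthful payoff $0, deviation payoff −$50047 → loss $50047.
Total loss = $47476 + $24539 + $39097 + $55555 + $34735 + $49292 + $50047 = $300741.
Because the price is fixed by the runner-up's bid, deviating from your value can only change a good outcome into a bad one — never the reverse.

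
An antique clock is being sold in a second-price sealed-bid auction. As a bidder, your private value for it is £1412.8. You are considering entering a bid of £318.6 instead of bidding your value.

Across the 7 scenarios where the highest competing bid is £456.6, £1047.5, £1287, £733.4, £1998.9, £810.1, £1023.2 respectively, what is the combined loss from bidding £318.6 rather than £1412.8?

The deviation costs you only when the competing bid falls strictly between £318.6 and £1412.8; elsewhere both bids give the same outcome.
£456.6: truthful payoff £956.2, deviation payoff £0 → loss £956.2.
£1047.5: truthful payoff £365.3, deviation payoff £0 → loss £365.3.
£1287: truthful payoff £125.8, deviation payoff £0 → loss £125.8.
£733.4: truthful payoff £679.4, deviation payoff £0 → loss £679.4.
£1998.9: outcomes coincide → loss £0.
£810.1: truthful payoff £602.7, deviation payoff £0 → loss £602.7.
£1023.2: truthful payoff £389.6, deviation payoff £0 → loss £389.6.
Total loss = £956.2 + £365.3 + £125.8 + £679.4 + £602.7 + £389.6 = £3119.

£3119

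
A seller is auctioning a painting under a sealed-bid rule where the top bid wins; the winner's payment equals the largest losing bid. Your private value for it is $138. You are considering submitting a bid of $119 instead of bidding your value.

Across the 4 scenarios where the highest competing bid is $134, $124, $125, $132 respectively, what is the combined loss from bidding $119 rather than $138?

$37

The deviation costs you only when the competing bid falls strictly between $119 and $138; elsewhere both bids give the same outcome.
$134: truthful payoff $4, deviation payoff $0 → loss $4.
$124: truthful payoff $14, deviation payoff $0 → loss $14.
$125: truthful payoff $13, deviation payoff $0 → loss $13.
$132: truthful payoff $6, deviation payoff $0 → loss $6.
Total loss = $4 + $14 + $13 + $6 = $37.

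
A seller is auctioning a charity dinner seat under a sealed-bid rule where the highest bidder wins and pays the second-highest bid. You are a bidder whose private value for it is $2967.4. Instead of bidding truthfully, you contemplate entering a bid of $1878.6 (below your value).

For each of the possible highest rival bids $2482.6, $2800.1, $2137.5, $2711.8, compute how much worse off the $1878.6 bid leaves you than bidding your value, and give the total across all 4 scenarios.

The deviation costs you only when the competing bid falls strictly between $1878.6 and $2967.4; elsewhere both bids give the same outcome.
$2482.6: truthful payoff $484.8, deviation payoff $0 → loss $484.8.
$2800.1: truthful payoff $167.3, deviation payoff $0 → loss $167.3.
$2137.5: truthful payoff $829.9, deviation payoff $0 → loss $829.9.
$2711.8: truthful payoff $255.6, deviation payoff $0 → loss $255.6.
Total loss = $484.8 + $167.3 + $829.9 + $255.6 = $1737.6.

$1737.6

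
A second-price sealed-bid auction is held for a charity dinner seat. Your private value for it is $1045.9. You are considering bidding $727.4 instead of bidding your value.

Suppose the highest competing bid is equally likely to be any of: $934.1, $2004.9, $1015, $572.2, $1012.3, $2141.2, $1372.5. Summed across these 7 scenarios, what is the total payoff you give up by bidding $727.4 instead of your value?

The deviation costs you only when the competing bid falls strictly between $727.4 and $1045.9; elsewhere both bids give the same outcome.
$934.1: truthful payoff $111.8, deviation payoff $0 → loss $111.8.
$2004.9: outcomes coincide → loss $0.
$1015: truthful payoff $30.9, deviation payoff $0 → loss $30.9.
$572.2: outcomes coincide → loss $0.
$1012.3: truthful payoff $33.6, deviation payoff $0 → loss $33.6.
$2141.2: outcomes coincide → loss $0.
$1372.5: outcomes coincide → loss $0.
Total loss = $111.8 + $30.9 + $33.6 = $176.3.
Truthful bidding weakly dominates here: raising your bid can only win items priced above your value, and lowering it can only forfeit items priced below.

$176.3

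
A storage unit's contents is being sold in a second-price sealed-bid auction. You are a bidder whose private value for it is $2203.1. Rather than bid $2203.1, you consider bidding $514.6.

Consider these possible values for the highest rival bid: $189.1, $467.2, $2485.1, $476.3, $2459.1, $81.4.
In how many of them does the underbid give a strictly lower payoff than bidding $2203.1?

0

The deviation hurts exactly when the highest competing bid lies strictly between $514.6 and $2203.1 — underbidding then forfeits a profitable win.
$189.1: below both → same outcome either way.
$467.2: below both → same outcome either way.
$2485.1: above both → same outcome either way.
$476.3: below both → same outcome either way.
$2459.1: above both → same outcome either way.
$81.4: below both → same outcome either way.
Count: 0.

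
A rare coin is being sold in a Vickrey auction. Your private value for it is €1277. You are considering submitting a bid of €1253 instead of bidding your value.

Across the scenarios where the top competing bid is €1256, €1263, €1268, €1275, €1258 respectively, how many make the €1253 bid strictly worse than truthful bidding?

The deviation hurts exactly when the highest competing bid lies strictly between €1253 and €1277 — underbidding then forfeits a profitable win.
€1256: inside the interval → strictly worse (loss €21).
€1263: inside the interval → strictly worse (loss €14).
€1268: inside the interval → strictly worse (loss €9).
€1275: inside the interval → strictly worse (loss €2).
€1258: inside the interval → strictly worse (loss €19).
Count: 5.

5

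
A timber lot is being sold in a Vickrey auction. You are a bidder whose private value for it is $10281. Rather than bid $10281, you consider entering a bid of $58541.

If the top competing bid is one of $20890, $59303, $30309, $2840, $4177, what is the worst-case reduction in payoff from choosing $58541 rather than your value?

$20028

$20890: truthful gives $0, deviation gives −$10609 → loss $10609.
$59303: same outcome either way → loss $0.
$30309: truthful gives $0, deviation gives −$20028 → loss $20028.
$2840: same outcome either way → loss $0.
$4177: same outcome either way → loss $0.
Maximum loss: $20028.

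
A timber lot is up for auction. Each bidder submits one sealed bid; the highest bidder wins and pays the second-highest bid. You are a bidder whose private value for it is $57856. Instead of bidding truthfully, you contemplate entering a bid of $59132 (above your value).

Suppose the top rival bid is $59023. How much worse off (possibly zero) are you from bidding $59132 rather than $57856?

Bidding your value $57856: you lose (since $57856 < $59023). Payoff $0.
Bidding $59132: you win and pay $59023. Payoff $57856 − $59023 = −$1167.
The competing bid $59023 lies between your value and your inflated bid, so overbidding wins an item priced above your value.
Loss from deviating = $0 − (−$1167) = $1167.

$1167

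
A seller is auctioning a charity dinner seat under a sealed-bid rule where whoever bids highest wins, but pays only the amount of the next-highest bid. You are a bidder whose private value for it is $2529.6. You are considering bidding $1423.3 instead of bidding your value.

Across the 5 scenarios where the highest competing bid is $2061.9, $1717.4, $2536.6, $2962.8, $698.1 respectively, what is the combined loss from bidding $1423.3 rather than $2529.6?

The deviation costs you only when the competing bid falls strictly between $1423.3 and $2529.6; elsewhere both bids give the same outcome.
$2061.9: truthful payoff $467.7, deviation payoff $0 → loss $467.7.
$1717.4: truthful payoff $812.2, deviation payoff $0 → loss $812.2.
$2536.6: outcomes coincide → loss $0.
$2962.8: outcomes coincide → loss $0.
$698.1: outcomes coincide → loss $0.
Total loss = $467.7 + $812.2 = $1279.9.
In a second-price auction your bid sets only whether you win, not what you pay, so bidding your true value is weakly dominant.

$1279.9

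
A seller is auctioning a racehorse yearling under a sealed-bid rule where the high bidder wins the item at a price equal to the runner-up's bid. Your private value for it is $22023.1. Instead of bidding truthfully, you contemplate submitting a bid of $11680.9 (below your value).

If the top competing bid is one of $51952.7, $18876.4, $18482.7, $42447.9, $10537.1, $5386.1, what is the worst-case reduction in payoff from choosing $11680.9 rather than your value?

$3540.4

$51952.7: same outcome either way → loss $0.
$18876.4: truthful gives $3146.7, deviation gives $0 → loss $3146.7.
$18482.7: truthful gives $3540.4, deviation gives $0 → loss $3540.4.
$42447.9: same outcome either way → loss $0.
$10537.1: same outcome either way → loss $0.
$5386.1: same outcome either way → loss $0.
Maximum loss: $3540.4.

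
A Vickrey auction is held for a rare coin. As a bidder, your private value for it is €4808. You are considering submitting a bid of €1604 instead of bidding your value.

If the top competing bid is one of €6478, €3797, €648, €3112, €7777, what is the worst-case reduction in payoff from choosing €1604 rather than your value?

€6478: same outcome either way → loss €0.
€3797: truthful gives €1011, deviation gives €0 → loss €1011.
€648: same outcome either way → loss €0.
€3112: truthful gives €1696, deviation gives €0 → loss €1696.
€7777: same outcome either way → loss €0.
Maximum loss: €1696.

€1696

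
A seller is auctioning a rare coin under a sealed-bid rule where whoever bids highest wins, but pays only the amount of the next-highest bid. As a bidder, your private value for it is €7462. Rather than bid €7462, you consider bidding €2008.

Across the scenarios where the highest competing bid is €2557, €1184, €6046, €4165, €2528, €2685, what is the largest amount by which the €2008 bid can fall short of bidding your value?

€2557: truthful gives €4905, deviation gives €0 → loss €4905.
€1184: same outcome either way → loss €0.
€6046: truthful gives €1416, deviation gives €0 → loss €1416.
€4165: truthful gives €3297, deviation gives €0 → loss €3297.
€2528: truthful gives €4934, deviation gives €0 → loss €4934.
€2685: truthful gives €4777, deviation gives €0 → loss €4777.
Maximum loss: €4934.

€4934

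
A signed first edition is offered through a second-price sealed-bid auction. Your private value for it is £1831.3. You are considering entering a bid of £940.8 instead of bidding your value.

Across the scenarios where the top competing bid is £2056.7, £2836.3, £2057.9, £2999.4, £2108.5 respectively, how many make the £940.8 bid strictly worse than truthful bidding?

The deviation hurts exactly when the highest competing bid lies strictly between £940.8 and £1831.3 — underbidding then forfeits a profitable win.
£2056.7: above both → same outcome either way.
£2836.3: above both → same outcome either way.
£2057.9: above both → same outcome either way.
£2999.4: above both → same outcome either way.
£2108.5: above both → same outcome either way.
Count: 0.

0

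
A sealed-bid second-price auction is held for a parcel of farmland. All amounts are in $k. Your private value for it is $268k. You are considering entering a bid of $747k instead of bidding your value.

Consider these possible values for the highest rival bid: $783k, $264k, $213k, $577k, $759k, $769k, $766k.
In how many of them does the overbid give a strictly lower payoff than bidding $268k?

1

The deviation hurts exactly when the highest competing bid lies strictly between $268k and $747k — overbidding then wins at a price above your value.
$783k: above both → same outcome either way.
$264k: below both → same outcome either way.
$213k: below both → same outcome either way.
$577k: inside the interval → strictly worse (loss $309k).
$759k: above both → same outcome either way.
$769k: above both → same outcome either way.
$766k: above both → same outcome either way.
Count: 1.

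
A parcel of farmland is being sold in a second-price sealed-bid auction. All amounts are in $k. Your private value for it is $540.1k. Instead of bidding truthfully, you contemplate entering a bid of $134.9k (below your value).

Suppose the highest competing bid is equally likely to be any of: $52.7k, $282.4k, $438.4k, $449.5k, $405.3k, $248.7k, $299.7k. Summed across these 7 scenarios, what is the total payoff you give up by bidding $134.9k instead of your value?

The deviation costs you only when the competing bid falls strictly between $134.9k and $540.1k; elsewhere both bids give the same outcome.
$52.7k: outcomes coincide → loss $0k.
$282.4k: truthful payoff $257.7k, deviation payoff $0k → loss $257.7k.
$438.4k: truthful payoff $101.7k, deviation payoff $0k → loss $101.7k.
$449.5k: truthful payoff $90.6k, deviation payoff $0k → loss $90.6k.
$405.3k: truthful payoff $134.8k, deviation payoff $0k → loss $134.8k.
$248.7k: truthful payoff $291.4k, deviation payoff $0k → loss $291.4k.
$299.7k: truthful payoff $240.4k, deviation payoff $0k → loss $240.4k.
Total loss = $257.7k + $101.7k + $90.6k + $134.8k + $291.4k + $240.4k = $1116.6k.

$1116.6k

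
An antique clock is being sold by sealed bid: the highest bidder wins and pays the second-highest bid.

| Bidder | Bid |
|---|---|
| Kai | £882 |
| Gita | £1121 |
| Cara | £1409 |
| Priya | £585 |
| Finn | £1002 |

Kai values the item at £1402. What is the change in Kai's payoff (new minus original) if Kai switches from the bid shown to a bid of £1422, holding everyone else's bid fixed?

−£7

The highest bid among the other bidders is £1409; Kai's bid doesn't change that.
Original bid £882: Kai is not highest (top rival bid is £1409); payoff £0.
Alternative bid £1422: Kai is highest, pays the top rival bid £1409; payoff £1402 − £1409 = −£7.
Change in payoff = −£7 − (£0) = −£7.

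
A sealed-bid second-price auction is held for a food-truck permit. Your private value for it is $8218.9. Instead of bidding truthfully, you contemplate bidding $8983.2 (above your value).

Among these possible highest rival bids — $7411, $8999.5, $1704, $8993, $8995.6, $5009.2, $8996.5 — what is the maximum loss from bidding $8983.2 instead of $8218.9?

$7411: same outcome either way → loss $0.
$8999.5: same outcome either way → loss $0.
$1704: same outcome either way → loss $0.
$8993: same outcome either way → loss $0.
$8995.6: same outcome either way → loss $0.
$5009.2: same outcome either way → loss $0.
$8996.5: same outcome either way → loss $0.
Maximum loss: $0.

$0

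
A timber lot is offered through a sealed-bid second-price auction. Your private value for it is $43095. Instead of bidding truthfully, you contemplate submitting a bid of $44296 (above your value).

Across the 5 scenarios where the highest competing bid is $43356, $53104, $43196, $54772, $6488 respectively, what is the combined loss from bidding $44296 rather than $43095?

The deviation costs you only when the competing bid falls strictly between $43095 and $44296; elsewhere both bids give the same outcome.
$43356: truthful payoff $0, deviation payoff −$261 → loss $261.
$53104: outcomes coincide → loss $0.
$43196: truthful payoff $0, deviation payoff −$101 → loss $101.
$54772: outcomes coincide → loss $0.
$6488: outcomes coincide → loss $0.
Total loss = $261 + $101 = $362.

$362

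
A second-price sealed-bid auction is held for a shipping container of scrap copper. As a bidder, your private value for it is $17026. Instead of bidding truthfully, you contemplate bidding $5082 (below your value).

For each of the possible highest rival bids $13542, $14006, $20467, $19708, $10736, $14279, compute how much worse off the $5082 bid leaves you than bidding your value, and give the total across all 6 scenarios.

The deviation costs you only when the competing bid falls strictly between $5082 and $17026; elsewhere both bids give the same outcome.
$13542: truthful payoff $3484, deviation payoff $0 → loss $3484.
$14006: truthful payoff $3020, deviation payoff $0 → loss $3020.
$20467: outcomes coincide → loss $0.
$19708: outcomes coincide → loss $0.
$10736: truthful payoff $6290, deviation payoff $0 → loss $6290.
$14279: truthful payoff $2747, deviation payoff $0 → loss $2747.
Total loss = $3484 + $3020 + $6290 + $2747 = $15541.

$15541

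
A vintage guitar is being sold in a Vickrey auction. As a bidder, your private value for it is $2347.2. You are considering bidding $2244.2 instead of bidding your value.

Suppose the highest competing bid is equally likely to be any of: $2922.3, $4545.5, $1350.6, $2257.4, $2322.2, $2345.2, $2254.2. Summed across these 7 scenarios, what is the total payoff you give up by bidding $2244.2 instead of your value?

The deviation costs you only when the competing bid falls strictly between $2244.2 and $2347.2; elsewhere both bids give the same outcome.
$2922.3: outcomes coincide → loss $0.
$4545.5: outcomes coincide → loss $0.
$1350.6: outcomes coincide → loss $0.
$2257.4: truthful payoff $89.8, deviation payoff $0 → loss $89.8.
$2322.2: truthful payoff $25, deviation payoff $0 → loss $25.
$2345.2: truthful payoff $2, deviation payoff $0 → loss $2.
$2254.2: truthful payoff $93, deviation payoff $0 → loss $93.
Total loss = $89.8 + $25 + $2 + $93 = $209.8.
Truthful bidding weakly dominates here: raising your bid can only win items priced above your value, and lowering it can only forfeit items priced below.

$209.8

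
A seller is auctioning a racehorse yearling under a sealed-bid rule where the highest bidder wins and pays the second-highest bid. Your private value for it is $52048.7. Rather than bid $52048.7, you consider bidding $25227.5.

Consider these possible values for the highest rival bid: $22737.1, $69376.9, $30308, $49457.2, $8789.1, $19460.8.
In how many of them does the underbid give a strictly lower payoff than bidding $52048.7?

The deviation hurts exactly when the highest competing bid lies strictly between $25227.5 and $52048.7 — underbidding then forfeits a profitable win.
$22737.1: below both → same outcome either way.
$69376.9: above both → same outcome either way.
$30308: inside the interval → strictly worse (loss $21740.7).
$49457.2: inside the interval → strictly worse (loss $2591.5).
$8789.1: below both → same outcome either way.
$19460.8: below both → same outcome either way.
Count: 2.

2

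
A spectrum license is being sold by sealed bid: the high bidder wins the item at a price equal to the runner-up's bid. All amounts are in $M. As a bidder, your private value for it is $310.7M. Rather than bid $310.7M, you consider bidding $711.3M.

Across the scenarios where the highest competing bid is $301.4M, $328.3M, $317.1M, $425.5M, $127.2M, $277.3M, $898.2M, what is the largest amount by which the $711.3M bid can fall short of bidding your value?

$114.8M

$301.4M: same outcome either way → loss $0M.
$328.3M: truthful gives $0M, deviation gives −$17.6M → loss $17.6M.
$317.1M: truthful gives $0M, deviation gives −$6.4M → loss $6.4M.
$425.5M: truthful gives $0M, deviation gives −$114.8M → loss $114.8M.
$127.2M: same outcome either way → loss $0M.
$277.3M: same outcome either way → loss $0M.
$898.2M: same outcome either way → loss $0M.
Maximum loss: $114.8M.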